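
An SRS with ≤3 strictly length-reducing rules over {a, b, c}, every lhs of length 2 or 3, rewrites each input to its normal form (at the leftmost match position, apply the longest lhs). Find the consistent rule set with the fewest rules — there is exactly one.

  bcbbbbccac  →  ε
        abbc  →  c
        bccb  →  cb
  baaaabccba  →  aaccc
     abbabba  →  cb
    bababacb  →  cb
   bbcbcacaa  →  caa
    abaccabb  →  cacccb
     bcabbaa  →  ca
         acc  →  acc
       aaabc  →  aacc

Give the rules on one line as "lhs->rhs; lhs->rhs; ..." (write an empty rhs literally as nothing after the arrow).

  | bcbbbbccac => bbbbccac => bbbcac => bbac => bc => ε
  | abbc => cbc => c
  | bccb => cb
  | baaaabccba => aaabccba => aacccba => aaccc

ab->c; ba->; bc->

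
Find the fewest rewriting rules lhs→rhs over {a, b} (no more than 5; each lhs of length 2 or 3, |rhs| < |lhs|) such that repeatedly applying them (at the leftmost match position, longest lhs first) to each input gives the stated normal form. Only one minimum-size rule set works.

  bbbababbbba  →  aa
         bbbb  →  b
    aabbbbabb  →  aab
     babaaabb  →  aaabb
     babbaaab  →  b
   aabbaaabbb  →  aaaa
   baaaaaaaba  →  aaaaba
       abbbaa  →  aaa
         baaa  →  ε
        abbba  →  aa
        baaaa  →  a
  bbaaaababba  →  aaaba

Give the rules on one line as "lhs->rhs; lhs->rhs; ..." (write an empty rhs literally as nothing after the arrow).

  | bbbababbbba => ababbbba => abbba => aa
  | bbbb => b
  | aabbbbabb => aababb => aab
  | babaaabb => aaabb

baa->bb; bab->; bba->; bbb->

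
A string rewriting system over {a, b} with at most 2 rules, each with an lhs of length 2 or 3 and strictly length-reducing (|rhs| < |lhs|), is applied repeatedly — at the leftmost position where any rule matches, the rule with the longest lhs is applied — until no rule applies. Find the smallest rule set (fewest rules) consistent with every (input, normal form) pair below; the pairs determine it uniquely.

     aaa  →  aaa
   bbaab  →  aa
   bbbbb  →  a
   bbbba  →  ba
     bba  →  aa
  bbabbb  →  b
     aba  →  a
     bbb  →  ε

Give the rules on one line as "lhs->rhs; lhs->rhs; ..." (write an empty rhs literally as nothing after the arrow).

  | aaa
  | bbaab => aaab => aa
  | bbbbb => abbb => bb => a
  | bbbba => abba => ba

ab->; bb->a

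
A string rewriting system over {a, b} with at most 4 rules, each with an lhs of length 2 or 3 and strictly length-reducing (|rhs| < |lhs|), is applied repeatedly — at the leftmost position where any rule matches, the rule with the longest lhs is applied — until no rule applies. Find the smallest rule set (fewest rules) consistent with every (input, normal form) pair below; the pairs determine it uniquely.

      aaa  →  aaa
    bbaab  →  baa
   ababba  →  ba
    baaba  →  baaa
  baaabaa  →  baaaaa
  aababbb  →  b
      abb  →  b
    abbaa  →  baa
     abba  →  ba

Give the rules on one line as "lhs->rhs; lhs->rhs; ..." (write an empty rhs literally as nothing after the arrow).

ab->a; abb->bb; bb->b

  | aaa
  | bbaab => baab => baa
  | ababba => aabba => abba => bba => ba
  | baaba => baaa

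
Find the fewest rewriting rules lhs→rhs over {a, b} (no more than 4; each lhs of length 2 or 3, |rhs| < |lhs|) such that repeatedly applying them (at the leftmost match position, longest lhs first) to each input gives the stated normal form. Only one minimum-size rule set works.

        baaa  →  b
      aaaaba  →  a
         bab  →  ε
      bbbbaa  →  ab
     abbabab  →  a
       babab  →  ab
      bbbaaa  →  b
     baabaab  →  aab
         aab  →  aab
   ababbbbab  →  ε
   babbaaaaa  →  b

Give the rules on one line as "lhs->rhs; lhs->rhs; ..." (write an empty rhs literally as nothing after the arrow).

aaa->ba; ba->b; bab->; bbb->a

  | baaa => baa => ba => b
  | aaaaba => baaba => baba => a
  | bab => ε
  | bbbbaa => abaa => aba => ab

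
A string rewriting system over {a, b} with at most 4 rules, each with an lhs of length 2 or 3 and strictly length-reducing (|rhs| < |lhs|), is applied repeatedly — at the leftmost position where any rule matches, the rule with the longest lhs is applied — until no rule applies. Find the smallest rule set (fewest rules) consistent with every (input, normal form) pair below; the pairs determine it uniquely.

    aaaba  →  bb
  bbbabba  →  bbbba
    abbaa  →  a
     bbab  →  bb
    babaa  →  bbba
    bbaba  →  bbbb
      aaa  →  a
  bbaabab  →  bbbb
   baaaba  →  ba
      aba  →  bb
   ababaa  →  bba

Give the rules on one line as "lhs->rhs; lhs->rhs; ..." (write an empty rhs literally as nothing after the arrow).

aa->; ab->; aba->bb; baa->a

  | aaaba => aba => bb
  | bbbabba => bbbba
  | abbaa => baa => a
  | bbab => bb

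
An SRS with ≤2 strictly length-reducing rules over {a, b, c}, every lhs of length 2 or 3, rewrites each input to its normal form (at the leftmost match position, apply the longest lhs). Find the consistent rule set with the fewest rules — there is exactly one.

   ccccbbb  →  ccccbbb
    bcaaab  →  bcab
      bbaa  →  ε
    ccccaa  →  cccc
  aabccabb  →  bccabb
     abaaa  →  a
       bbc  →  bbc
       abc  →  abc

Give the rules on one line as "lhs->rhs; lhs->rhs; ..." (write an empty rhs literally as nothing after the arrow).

  | ccccbbb
  | bcaaab => bcab
  | bbaa => ba => ε
  | ccccaa => cccc

aa->; ba->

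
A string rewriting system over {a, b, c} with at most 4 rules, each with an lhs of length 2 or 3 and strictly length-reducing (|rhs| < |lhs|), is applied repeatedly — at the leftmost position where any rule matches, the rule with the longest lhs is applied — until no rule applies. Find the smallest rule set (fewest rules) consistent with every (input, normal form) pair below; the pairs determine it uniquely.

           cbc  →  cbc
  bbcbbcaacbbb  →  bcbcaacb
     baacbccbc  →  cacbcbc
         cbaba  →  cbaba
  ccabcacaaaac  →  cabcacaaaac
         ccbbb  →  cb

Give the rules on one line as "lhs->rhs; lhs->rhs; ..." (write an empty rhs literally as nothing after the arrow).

baa->ca; bb->b; cc->c

  | cbc
  | bbcbbcaacbbb => bcbbcaacbbb => bcbcaacbbb => bcbcaacbb => bcbcaacb
  | baacbccbc => cacbccbc => cacbcbc
  | cbaba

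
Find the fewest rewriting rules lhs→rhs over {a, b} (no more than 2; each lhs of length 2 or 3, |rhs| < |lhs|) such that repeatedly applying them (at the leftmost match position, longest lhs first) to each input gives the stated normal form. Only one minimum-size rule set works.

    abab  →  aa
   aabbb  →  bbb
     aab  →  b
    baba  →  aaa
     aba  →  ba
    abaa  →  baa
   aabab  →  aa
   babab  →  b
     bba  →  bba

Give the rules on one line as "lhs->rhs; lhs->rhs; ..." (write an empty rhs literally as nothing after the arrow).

  | abab => bab => aa
  | aabbb => abbb => bbb
  | aab => ab => b
  | baba => aaa

ab->b; bab->aa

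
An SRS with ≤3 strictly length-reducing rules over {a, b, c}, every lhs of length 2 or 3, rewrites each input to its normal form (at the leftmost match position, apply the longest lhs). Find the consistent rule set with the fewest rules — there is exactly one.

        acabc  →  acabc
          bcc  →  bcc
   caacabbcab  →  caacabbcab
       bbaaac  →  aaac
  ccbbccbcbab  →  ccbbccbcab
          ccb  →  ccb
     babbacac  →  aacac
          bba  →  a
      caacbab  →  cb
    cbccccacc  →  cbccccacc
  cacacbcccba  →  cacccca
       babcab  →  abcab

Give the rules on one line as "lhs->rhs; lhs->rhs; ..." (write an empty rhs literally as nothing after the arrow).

  | acabc
  | bcc
  | caacabbcab
  | bbaaac => baaac => aaac

aab->b; acb->; ba->a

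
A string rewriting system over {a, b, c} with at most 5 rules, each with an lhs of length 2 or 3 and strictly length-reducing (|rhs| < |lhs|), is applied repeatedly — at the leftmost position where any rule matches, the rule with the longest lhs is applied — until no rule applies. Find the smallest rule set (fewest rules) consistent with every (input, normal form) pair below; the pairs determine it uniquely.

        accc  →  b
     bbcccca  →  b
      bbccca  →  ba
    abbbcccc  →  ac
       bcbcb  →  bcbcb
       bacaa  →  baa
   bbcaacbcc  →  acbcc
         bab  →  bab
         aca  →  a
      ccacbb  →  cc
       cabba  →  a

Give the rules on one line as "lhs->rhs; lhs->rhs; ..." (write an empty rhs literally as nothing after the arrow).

acc->cc; bb->; ca->; ccc->b

  | accc => ccc => b
  | bbcccca => cccca => bca => b
  | bbccca => ccca => ba
  | abbbcccc => abcccc => abbc => ac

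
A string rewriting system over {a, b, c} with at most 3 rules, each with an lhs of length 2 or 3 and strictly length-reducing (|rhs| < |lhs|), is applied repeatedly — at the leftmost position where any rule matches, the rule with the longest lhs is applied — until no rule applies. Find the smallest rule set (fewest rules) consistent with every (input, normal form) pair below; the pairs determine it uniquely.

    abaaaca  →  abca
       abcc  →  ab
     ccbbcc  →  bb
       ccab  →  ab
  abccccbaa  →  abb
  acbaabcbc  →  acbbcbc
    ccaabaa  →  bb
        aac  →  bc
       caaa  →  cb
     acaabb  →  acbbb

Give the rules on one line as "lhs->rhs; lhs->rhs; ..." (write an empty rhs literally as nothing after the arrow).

aa->b; ba->b; cc->

  | abaaaca => abaaca => abaca => abca
  | abcc => ab
  | ccbbcc => bbcc => bb
  | ccab => ab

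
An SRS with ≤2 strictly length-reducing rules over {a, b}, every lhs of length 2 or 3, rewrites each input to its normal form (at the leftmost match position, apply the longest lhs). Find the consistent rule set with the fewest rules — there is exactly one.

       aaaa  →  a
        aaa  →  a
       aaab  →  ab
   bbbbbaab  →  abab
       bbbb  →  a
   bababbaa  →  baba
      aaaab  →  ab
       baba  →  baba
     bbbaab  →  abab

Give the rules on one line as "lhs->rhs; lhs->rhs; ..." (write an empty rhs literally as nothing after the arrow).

aa->a; bb->a

  | aaaa => aaa => aa => a
  | aaa => aa => a
  | aaab => aab => ab
  | bbbbbaab => abbbaab => aabaab => abaab => abab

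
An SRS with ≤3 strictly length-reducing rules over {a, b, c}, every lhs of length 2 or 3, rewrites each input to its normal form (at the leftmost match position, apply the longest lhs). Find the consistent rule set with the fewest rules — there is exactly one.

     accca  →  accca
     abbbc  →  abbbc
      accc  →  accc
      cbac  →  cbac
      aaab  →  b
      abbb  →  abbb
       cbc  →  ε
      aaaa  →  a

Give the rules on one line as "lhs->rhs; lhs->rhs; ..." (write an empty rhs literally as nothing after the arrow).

aaa->; cbc->

  | accca
  | abbbc
  | accc
  | cbac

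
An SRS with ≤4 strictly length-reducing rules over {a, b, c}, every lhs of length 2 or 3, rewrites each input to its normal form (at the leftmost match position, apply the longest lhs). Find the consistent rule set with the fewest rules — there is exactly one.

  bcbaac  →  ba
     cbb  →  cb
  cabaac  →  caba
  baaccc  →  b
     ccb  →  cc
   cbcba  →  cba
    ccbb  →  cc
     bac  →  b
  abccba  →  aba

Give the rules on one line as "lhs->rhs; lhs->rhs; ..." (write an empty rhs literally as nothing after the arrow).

  | bcbaac => bbaac => baac => ba
  | cbb => cb
  | cabaac => caba
  | baaccc => bacc => bc => b

ac->; bb->b; bc->b; ccb->cc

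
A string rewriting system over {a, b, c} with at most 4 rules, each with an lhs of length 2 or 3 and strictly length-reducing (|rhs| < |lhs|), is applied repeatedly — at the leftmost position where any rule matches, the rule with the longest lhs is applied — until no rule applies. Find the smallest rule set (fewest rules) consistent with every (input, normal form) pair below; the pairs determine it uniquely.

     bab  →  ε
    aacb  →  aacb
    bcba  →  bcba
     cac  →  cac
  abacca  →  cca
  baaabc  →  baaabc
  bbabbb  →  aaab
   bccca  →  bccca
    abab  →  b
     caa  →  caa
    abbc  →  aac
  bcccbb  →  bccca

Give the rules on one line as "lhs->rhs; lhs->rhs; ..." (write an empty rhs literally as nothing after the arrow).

  | bab => ε
  | aacb
  | bcba
  | cac

aba->; bab->; bb->a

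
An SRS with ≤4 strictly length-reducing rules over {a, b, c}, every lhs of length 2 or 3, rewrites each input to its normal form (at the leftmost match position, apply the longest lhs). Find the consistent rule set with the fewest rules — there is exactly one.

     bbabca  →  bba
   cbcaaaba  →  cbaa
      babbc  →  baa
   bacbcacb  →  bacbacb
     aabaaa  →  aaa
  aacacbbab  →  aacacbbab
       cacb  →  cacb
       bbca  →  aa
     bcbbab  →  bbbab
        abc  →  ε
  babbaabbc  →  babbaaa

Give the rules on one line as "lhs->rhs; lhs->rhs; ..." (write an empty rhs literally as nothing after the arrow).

  | bbabca => bba
  | cbcaaaba => cbaaaba => cbaa
  | babbc => baa
  | bacbcacb => bacbacb

aba->; abc->; bbc->a; bc->b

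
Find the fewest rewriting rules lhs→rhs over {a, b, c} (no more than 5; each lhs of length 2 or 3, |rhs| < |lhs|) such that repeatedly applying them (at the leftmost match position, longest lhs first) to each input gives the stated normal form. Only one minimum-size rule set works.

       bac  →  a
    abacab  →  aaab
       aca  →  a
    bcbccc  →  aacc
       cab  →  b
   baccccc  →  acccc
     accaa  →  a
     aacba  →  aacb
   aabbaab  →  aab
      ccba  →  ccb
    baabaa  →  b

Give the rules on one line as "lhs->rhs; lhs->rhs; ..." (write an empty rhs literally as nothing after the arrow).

  | bac => bc => a
  | abacab => abcab => aaab
  | aca => a
  | bcbccc => abccc => aacc

ba->b; bb->b; bc->a; ca->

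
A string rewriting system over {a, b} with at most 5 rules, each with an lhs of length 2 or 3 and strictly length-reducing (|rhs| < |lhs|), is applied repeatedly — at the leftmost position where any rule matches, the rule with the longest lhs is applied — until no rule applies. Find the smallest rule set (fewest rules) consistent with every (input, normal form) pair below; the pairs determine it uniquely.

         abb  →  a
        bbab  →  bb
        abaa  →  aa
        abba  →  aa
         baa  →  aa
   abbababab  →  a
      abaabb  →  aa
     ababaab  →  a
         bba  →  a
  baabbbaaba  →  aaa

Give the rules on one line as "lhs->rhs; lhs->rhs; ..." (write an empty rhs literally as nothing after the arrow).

ab->; abb->a; ba->a; bab->b

  | abb => a
  | bbab => bb
  | abaa => aa
  | abba => aa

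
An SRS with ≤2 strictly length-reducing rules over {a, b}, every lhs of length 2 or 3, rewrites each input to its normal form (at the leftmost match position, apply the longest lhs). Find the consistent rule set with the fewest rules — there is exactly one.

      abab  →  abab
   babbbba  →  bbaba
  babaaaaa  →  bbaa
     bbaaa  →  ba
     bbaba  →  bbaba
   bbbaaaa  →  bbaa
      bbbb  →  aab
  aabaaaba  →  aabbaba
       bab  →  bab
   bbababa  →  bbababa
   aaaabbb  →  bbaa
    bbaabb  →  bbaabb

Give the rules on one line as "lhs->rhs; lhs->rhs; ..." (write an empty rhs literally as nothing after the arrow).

  | abab
  | babbbba => baaaba => bbaba
  | babaaaaa => babbaaa => babbba => baaaa => bbaa
  | bbaaa => bbba => aaa => ba

aaa->ba; bbb->aa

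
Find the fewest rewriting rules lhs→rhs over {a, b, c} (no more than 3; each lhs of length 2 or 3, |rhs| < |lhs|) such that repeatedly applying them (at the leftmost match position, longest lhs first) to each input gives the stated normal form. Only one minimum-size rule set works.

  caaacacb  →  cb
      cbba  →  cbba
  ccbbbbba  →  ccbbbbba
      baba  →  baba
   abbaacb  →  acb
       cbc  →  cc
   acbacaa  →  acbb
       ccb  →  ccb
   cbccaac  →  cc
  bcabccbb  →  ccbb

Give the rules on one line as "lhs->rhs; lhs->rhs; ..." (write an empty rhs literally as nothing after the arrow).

aa->b; bc->c; ca->

  | caaacacb => aacacb => bcacb => cacb => cb
  | cbba
  | ccbbbbba
  | baba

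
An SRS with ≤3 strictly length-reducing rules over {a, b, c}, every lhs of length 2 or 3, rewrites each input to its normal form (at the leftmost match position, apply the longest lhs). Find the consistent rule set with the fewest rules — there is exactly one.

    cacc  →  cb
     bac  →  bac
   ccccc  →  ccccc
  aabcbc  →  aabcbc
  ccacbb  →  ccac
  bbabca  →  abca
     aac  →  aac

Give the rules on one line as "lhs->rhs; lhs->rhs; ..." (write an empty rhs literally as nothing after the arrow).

acc->b; bb->

  | cacc => cb
  | bac
  | ccccc
  | aabcbc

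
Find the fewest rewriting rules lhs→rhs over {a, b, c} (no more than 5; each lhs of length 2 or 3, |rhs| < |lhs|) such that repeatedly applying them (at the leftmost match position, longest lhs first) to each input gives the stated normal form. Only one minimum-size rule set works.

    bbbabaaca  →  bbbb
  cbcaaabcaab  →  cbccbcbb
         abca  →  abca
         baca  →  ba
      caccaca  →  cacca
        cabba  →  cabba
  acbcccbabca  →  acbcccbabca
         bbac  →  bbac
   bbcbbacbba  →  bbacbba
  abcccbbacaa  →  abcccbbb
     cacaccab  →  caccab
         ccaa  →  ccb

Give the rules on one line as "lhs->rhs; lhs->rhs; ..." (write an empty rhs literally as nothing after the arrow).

  | bbbabaaca => bbbabbca => bbbaa => bbbb
  | cbcaaabcaab => cbccbcaab => cbccbcbb
  | abca
  | baca => ba

aa->b; aaa->c; aca->a; bbc->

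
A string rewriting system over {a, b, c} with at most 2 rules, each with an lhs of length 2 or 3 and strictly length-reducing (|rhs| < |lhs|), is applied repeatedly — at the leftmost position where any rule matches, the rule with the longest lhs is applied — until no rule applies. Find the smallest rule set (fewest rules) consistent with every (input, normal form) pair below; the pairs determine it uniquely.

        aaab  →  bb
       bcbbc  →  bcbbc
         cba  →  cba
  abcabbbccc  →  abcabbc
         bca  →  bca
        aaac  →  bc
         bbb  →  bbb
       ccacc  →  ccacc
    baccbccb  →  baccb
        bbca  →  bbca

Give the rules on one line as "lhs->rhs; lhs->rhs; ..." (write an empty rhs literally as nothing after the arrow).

aaa->b; bcc->

  | aaab => bb
  | bcbbc
  | cba
  | abcabbbccc => abcabbc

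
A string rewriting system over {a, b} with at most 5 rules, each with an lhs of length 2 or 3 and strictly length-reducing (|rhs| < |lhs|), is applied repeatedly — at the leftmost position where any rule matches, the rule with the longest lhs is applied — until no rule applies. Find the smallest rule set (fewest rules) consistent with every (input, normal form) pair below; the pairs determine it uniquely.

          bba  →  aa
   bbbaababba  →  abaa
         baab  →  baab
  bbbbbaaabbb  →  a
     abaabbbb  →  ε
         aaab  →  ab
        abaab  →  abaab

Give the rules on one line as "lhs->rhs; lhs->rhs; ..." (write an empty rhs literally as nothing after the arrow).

  | bba => aa
  | bbbaababba => abaababba => abaabba => abaa
  | baab
  | bbbbbaaabbb => abbbaaabbb => baaabbb => bbbbbb => abbbb => bb => a

aaa->bb; abb->; bab->b; bb->a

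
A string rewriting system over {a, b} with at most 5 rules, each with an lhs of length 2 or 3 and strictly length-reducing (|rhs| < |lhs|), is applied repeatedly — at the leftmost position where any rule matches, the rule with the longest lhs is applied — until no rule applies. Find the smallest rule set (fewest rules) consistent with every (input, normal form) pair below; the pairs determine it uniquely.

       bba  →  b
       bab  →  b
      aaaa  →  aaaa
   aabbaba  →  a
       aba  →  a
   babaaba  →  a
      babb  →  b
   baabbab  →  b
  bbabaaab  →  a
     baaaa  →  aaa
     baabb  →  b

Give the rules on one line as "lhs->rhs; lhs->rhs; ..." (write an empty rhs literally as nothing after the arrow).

ab->; ba->b; baa->a; bb->b

  | bba => ba => b
  | bab => bb => b
  | aaaa
  | aabbaba => ababa => aba => a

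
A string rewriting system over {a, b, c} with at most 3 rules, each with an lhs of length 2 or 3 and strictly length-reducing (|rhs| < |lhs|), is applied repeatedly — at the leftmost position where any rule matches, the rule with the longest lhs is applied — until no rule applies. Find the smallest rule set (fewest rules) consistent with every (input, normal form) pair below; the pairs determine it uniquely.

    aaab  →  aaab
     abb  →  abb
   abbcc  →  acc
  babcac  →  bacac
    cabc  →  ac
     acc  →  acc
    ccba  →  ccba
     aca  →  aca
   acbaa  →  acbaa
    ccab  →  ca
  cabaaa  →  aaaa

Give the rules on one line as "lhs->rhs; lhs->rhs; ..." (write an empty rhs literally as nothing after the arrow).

  | aaab
  | abb
  | abbcc => abcc => acc
  | babcac => bacac

bc->c; cab->a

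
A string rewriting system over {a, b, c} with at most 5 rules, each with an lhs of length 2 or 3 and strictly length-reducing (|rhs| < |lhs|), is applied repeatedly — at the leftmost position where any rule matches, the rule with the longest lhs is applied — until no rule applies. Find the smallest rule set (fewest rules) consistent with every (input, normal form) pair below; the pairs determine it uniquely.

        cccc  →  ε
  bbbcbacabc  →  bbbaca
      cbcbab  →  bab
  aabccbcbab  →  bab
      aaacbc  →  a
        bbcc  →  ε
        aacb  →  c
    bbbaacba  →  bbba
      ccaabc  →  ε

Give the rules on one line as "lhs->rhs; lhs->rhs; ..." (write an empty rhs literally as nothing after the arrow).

aa->; bc->; cb->c; cc->

  | cccc => cc => ε
  | bbbcbacabc => bbbacabc => bbbaca
  | cbcbab => ccbab => bab
  | aabccbcbab => bccbcbab => cbcbab => ccbab => bab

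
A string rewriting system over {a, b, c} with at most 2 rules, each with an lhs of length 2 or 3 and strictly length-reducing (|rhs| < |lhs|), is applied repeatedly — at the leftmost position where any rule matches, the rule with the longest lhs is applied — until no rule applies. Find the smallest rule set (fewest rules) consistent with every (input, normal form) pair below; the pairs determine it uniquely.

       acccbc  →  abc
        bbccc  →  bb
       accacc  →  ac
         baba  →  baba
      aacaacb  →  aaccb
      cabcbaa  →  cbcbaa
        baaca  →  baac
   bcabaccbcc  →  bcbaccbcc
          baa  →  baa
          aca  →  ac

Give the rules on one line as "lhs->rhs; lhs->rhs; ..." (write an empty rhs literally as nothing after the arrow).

ca->c; ccc->

  | acccbc => abc
  | bbccc => bb
  | accacc => acccc => ac
  | baba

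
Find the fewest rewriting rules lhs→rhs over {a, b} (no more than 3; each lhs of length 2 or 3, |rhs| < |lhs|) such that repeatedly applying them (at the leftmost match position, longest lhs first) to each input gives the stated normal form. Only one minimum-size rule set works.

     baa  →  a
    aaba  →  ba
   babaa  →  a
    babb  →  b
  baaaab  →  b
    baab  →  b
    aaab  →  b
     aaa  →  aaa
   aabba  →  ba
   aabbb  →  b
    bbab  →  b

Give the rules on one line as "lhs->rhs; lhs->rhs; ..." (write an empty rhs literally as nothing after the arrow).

ab->b; baa->a; bb->b

  | baa => a
  | aaba => aba => ba
  | babaa => bbaa => baa => a
  | babb => bbb => bb => b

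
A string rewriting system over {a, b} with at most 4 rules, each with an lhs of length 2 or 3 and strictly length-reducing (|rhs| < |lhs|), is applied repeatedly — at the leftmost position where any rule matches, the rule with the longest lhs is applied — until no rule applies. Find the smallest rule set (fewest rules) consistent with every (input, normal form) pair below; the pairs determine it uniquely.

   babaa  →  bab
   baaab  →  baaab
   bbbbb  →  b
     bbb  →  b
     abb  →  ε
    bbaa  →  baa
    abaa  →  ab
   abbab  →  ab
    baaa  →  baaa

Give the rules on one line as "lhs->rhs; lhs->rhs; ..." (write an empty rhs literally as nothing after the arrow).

aba->ab; abb->; bb->b

  | babaa => baba => bab
  | baaab
  | bbbbb => bbbb => bbb => bb => b
  | bbb => bb => b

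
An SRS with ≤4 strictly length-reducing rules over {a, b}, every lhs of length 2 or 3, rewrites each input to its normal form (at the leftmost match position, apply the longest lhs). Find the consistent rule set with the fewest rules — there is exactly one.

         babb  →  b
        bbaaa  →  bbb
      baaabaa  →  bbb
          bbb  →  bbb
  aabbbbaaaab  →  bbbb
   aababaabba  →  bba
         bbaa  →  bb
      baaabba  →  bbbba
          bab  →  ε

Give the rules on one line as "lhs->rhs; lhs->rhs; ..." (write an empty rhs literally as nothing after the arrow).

  | babb => b
  | bbaaa => bbb
  | baaabaa => bbbaa => bbb
  | bbb

aa->; aaa->b; bab->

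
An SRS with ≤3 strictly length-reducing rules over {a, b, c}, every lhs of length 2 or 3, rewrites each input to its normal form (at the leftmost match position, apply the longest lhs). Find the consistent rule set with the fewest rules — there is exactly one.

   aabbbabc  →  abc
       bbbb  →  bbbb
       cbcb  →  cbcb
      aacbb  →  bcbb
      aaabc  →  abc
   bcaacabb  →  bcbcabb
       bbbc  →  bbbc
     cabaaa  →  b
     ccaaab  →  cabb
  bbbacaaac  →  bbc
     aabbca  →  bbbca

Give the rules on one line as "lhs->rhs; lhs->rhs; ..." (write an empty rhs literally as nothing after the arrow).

  | aabbbabc => bbbbabc => bbbabc => bbabc => babc => abc
  | bbbb
  | cbcb
  | aacbb => bcbb

aa->b; ba->a; cba->ab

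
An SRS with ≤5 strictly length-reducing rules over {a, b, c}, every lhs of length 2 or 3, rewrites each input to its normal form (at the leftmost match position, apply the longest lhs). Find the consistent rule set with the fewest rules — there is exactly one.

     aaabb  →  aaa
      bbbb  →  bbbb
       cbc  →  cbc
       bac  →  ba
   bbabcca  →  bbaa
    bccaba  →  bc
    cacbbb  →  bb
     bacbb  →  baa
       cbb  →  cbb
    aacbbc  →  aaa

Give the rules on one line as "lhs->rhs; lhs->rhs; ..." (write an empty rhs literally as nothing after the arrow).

  | aaabb => aaab => aaa
  | bbbb
  | cbc
  | bac => ba

ab->a; ac->a; acb->aa; caa->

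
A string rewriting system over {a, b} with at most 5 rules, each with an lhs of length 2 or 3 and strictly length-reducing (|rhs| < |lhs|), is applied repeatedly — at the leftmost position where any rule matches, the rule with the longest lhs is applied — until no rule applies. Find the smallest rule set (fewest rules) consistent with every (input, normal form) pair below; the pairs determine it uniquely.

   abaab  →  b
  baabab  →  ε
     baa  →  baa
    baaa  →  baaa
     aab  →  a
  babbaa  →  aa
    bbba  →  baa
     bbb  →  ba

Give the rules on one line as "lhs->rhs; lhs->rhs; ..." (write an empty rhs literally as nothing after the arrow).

  | abaab => bab => b
  | baabab => babb => bb => ε
  | baa
  | baaa

ab->; aba->b; bb->; bbb->ba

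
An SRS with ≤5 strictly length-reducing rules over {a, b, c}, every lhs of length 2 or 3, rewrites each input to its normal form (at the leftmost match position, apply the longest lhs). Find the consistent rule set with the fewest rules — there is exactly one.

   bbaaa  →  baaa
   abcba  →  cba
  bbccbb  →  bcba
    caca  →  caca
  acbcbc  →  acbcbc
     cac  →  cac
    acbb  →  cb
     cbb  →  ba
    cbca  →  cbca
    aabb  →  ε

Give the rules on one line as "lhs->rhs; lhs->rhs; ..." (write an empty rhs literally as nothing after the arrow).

  | bbaaa => baaa
  | abcba => cba
  | bbccbb => bccbb => bcba
  | caca

ab->; aba->cb; bb->b; cbb->ba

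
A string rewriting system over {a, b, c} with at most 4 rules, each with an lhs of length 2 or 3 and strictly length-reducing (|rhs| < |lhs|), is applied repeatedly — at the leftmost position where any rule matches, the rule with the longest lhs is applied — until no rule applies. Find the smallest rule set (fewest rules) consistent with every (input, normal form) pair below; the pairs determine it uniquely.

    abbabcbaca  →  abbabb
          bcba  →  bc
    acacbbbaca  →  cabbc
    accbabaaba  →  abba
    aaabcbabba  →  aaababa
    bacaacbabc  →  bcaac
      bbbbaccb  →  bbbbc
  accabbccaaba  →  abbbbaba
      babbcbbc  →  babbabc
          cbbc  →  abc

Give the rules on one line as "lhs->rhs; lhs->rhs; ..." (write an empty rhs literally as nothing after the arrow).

aca->c; cb->a; cba->c; cca->b

  | abbabcbaca => abbabcca => abbabb
  | bcba => bc
  | acacbbbaca => ccbbbaca => cabbaca => cabbc
  | accbabaaba => accbaaba => accaba => abba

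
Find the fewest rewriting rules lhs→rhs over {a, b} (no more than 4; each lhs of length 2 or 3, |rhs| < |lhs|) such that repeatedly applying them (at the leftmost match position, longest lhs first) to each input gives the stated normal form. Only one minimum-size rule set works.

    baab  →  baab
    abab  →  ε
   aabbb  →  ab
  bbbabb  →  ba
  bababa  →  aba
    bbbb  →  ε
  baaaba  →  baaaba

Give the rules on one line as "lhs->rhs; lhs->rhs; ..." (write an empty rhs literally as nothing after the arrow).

abb->; bab->bb; bb->; bbb->ba

  | baab
  | abab => abb => ε
  | aabbb => ab
  | bbbabb => baabb => ba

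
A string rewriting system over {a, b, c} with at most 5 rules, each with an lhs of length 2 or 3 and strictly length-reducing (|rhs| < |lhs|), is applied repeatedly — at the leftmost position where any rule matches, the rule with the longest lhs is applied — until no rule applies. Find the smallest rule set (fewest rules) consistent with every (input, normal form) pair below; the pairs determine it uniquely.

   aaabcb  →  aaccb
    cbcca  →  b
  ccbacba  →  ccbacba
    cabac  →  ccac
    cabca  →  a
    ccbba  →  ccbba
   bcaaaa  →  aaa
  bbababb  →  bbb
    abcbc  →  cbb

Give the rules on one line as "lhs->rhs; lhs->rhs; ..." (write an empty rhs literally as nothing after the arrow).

ab->c; bca->; cbc->bb; ccc->

  | aaabcb => aaccb
  | cbcca => bbca => b
  | ccbacba
  | cabac => ccac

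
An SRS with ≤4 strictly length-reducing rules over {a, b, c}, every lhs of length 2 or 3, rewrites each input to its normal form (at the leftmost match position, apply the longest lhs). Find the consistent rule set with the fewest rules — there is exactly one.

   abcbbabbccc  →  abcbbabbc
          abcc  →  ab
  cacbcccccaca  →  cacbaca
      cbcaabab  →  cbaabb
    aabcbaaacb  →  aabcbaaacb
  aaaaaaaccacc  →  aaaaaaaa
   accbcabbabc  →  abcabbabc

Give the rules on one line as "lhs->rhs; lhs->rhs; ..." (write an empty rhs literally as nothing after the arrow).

aba->ab; cbc->cb; cc->

  | abcbbabbccc => abcbbabbc
  | abcc => ab
  | cacbcccccaca => cacbccccaca => cacbcccaca => cacbccaca => cacbcaca => cacbaca
  | cbcaabab => cbaabab => cbaabb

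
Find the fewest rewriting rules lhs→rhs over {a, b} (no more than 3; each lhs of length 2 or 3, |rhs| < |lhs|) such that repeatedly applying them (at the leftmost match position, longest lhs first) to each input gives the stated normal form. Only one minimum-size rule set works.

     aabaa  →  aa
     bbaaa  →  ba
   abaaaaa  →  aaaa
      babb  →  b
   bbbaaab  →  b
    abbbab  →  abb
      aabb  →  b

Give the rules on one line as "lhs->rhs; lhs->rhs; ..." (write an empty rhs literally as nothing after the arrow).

  | aabaa => aa
  | bbaaa => ba
  | abaaaaa => aaaa
  | babb => b

aab->; baa->; bab->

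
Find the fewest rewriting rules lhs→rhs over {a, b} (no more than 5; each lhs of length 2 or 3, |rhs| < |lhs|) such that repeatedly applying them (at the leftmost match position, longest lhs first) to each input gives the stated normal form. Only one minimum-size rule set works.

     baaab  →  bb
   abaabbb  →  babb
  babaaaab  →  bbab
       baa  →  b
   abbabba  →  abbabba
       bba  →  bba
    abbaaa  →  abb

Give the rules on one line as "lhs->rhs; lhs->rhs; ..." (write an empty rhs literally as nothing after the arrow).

aa->; aaa->; aab->a; aba->ba

  | baaab => bb
  | abaabbb => baabbb => babb
  | babaaaab => bbaaaab => bbab
  | baa => b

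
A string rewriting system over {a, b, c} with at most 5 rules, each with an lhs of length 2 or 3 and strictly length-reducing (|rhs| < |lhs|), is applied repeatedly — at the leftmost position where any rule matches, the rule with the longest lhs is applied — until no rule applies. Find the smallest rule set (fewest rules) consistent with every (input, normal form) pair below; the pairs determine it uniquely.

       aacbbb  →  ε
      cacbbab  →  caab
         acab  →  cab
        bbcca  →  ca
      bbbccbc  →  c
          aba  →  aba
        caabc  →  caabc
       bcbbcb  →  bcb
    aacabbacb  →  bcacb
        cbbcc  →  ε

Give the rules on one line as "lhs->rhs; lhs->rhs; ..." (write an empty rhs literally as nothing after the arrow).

aac->b; aca->ca; bb->c; cc->

  | aacbbb => bbbb => cbb => cc => ε
  | cacbbab => caccab => caab
  | acab => cab
  | bbcca => ccca => ca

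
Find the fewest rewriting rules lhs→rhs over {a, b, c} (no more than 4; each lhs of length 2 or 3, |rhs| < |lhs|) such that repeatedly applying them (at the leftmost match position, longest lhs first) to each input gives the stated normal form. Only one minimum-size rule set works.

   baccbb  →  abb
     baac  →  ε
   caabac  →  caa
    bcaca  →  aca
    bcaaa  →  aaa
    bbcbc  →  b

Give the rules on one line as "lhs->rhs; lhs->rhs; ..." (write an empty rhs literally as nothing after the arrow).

  | baccbb => bccbb => abb
  | baac => bac => bc => ε
  | caabac => caabc => caa
  | bcaca => aca

ba->b; bc->; bcc->a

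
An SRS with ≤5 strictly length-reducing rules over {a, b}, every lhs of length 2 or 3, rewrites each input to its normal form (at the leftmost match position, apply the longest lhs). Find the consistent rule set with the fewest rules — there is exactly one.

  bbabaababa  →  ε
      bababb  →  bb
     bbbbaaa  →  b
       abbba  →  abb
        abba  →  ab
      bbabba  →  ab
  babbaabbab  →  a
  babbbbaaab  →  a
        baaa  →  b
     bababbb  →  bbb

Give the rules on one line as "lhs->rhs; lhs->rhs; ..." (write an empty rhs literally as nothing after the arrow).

aa->b; aba->ab; ba->; bab->aa

  | bbabaababa => baaaababa => aaababa => bababa => aaaba => baba => aaa => ba => ε
  | bababb => aaabb => babb => aab => bb
  | bbbbaaa => bbbaa => bba => b
  | abbba => abb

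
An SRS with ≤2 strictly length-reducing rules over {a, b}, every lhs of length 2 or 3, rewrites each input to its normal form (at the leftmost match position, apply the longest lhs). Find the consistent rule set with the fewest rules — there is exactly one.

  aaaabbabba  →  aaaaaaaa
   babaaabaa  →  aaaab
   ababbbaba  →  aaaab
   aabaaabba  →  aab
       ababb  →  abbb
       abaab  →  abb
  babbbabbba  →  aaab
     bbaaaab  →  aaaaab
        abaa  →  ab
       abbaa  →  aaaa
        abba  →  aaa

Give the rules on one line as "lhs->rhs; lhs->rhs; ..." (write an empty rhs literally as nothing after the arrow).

ba->b; bba->aa

  | aaaabbabba => aaaaaabba => aaaaaaaa
  | babaaabaa => bbaaabaa => aaaabaa => aaaaba => aaaab
  | ababbbaba => abbbbaba => abbaaba => aaaaba => aaaab
  | aabaaabba => aabaabba => aababba => aabbba => aabaa => aaba => aab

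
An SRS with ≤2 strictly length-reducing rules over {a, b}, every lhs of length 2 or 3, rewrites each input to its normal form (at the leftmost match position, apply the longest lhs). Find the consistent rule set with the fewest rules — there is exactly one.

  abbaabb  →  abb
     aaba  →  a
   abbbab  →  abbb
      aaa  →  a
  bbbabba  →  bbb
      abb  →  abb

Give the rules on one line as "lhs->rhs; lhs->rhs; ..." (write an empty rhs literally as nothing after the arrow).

  | abbaabb => ababb => abb
  | aaba => aba => a
  | abbbab => abbb
  | aaa => aa => a

aa->a; ba->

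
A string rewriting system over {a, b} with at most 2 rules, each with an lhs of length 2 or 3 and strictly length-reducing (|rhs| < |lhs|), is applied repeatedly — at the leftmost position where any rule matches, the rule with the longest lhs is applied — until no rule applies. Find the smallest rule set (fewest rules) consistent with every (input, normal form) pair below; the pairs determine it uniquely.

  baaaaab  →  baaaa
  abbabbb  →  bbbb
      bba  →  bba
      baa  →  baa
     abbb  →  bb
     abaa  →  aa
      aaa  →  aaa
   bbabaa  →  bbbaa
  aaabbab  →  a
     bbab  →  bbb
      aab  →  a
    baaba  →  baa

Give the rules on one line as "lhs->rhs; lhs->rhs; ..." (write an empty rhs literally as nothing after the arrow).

ab->; bab->bb

  | baaaaab => baaaa
  | abbabbb => babbb => bbbb
  | bba
  | baa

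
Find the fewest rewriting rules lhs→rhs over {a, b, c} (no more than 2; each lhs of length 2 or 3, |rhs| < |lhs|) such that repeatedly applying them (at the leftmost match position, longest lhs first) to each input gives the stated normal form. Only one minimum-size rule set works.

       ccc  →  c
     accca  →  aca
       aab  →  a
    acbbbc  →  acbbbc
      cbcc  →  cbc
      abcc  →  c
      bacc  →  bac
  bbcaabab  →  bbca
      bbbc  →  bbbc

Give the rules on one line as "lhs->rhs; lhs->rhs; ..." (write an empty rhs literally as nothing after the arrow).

ab->; cc->c

  | ccc => cc => c
  | accca => acca => aca
  | aab => a
  | acbbbc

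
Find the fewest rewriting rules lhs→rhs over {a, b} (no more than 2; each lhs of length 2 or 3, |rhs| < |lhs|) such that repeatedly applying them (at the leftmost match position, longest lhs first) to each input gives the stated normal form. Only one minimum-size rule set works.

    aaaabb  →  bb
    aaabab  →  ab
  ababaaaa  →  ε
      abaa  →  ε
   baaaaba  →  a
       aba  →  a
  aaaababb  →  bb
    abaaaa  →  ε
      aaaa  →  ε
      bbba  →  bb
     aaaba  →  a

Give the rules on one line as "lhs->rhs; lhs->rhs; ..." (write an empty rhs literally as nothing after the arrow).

aa->; ba->

  | aaaabb => aabb => bb
  | aaabab => abab => ab
  | ababaaaa => abaaaa => aaaa => aa => ε
  | abaa => aa => ε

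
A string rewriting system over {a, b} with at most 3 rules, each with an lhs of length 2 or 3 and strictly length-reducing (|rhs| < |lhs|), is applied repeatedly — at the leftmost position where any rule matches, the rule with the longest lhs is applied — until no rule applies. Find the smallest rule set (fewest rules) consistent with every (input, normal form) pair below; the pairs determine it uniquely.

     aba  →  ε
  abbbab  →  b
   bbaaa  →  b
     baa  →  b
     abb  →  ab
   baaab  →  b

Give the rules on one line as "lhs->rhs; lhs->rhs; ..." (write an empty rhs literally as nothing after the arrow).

aba->; ba->b; bb->b

  | aba => ε
  | abbbab => abbab => abab => b
  | bbaaa => baaa => baa => ba => b
  | baa => ba => b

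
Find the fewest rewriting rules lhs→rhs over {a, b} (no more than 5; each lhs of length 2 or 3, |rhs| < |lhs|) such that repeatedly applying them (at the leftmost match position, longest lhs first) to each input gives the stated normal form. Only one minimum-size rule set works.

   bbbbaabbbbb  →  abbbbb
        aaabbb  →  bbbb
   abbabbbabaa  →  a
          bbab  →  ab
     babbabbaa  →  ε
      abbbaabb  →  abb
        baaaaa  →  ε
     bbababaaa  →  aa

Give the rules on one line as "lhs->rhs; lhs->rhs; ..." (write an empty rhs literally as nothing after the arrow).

aaa->b; aba->ba; ba->; bab->ab

  | bbbbaabbbbb => bbbabbbbb => bbabbbbb => babbbbb => abbbbb
  | aaabbb => bbbb
  | abbabbbabaa => ababbbabaa => babbbabaa => abbbabaa => abbabaa => ababaa => babaa => abaa => baa => a
  | bbab => bab => ab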